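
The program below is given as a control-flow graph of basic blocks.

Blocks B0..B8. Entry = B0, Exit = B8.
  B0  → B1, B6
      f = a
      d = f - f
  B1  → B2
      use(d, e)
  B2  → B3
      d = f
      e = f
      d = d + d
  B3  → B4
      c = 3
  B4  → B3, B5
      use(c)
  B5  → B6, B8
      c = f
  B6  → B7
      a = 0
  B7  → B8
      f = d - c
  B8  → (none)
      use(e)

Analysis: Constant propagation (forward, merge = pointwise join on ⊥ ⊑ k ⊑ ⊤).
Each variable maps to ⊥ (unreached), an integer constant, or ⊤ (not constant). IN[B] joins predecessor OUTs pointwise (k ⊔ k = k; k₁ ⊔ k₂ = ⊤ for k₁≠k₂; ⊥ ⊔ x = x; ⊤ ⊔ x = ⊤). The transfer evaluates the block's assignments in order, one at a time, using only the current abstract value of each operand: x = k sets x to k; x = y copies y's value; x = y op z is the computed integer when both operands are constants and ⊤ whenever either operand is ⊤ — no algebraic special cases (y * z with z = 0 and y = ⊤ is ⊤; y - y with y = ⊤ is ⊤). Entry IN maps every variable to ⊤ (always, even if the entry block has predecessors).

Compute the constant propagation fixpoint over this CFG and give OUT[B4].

Answer: {a: ⊤, b: ⊤, c: 3, d: ⊤, e: ⊤, f: ⊤}

Derivation:
Converged values:
  B0:   IN=(all ⊤)   OUT=(all ⊤)
  B1:   IN=(all ⊤)   OUT=(all ⊤)
  B2:   IN=(all ⊤)   OUT=(all ⊤)
  B3:   IN=(all ⊤)   OUT={c:3; rest ⊤}
  B4:   IN={c:3; rest ⊤}   OUT={c:3; rest ⊤}
  B5:   IN={c:3; rest ⊤}   OUT=(all ⊤)
  B6:   IN=(all ⊤)   OUT={a:0; rest ⊤}
  B7:   IN={a:0; rest ⊤}   OUT={a:0; rest ⊤}
  B8:   IN=(all ⊤)   OUT=(all ⊤)

Merge at B4: IN[B4] = OUT[B3] = {a: ⊤, b: ⊤, c: 3, d: ⊤, e: ⊤, f: ⊤}
Applying B4's transfer function to that IN value gives OUT[B4] (row B4 above).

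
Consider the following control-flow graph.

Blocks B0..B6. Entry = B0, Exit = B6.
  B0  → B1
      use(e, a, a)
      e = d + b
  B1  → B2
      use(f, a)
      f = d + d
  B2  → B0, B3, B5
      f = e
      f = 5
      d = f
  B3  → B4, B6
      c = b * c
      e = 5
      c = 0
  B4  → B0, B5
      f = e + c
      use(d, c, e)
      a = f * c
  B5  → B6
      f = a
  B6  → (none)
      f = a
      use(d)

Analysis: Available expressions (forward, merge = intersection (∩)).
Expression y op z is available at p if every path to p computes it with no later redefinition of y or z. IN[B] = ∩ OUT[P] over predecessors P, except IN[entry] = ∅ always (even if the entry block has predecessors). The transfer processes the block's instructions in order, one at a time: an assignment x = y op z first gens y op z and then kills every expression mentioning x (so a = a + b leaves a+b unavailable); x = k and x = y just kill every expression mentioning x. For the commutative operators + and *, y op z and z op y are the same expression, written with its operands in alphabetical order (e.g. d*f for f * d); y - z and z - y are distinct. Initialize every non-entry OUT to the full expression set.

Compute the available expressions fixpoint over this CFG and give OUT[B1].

Answer: {b+d, d+d}

Trace:
Per-block solution:
  B0:   IN={}   OUT={b+d}
  B1:   IN={b+d}   OUT={b+d, d+d}
  B2:   IN={b+d, d+d}   OUT={}
  B3:   IN={}   OUT={}
  B4:   IN={}   OUT={c*f, c+e}
  B5:   IN={}   OUT={}
  B6:   IN={}   OUT={}

Merge at B1: IN[B1] = OUT[B0] = {b+d}
Applying B1's transfer function to that IN value gives OUT[B1] (row B1 above).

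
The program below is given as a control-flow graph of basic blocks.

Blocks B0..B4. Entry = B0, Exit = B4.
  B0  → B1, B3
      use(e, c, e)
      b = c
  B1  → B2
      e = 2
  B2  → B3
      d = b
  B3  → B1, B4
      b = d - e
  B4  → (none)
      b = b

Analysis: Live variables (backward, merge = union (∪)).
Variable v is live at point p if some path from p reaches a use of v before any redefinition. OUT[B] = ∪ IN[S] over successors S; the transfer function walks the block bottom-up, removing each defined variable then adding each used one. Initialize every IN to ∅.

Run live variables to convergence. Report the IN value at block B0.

Answer: {c, d, e}

Derivation:
Fixpoint table:
  B0:  IN={c, d, e}  OUT={b, d, e}
  B1:  IN={b}  OUT={b, e}
  B2:  IN={b, e}  OUT={d, e}
  B3:  IN={d, e}  OUT={b}
  B4:  IN={b}  OUT={}

Merge at B0: OUT[B0] = IN[B1] ⊔ IN[B3] = {b, d, e}
Applying B0's transfer function to that OUT value gives IN[B0] (row B0 above).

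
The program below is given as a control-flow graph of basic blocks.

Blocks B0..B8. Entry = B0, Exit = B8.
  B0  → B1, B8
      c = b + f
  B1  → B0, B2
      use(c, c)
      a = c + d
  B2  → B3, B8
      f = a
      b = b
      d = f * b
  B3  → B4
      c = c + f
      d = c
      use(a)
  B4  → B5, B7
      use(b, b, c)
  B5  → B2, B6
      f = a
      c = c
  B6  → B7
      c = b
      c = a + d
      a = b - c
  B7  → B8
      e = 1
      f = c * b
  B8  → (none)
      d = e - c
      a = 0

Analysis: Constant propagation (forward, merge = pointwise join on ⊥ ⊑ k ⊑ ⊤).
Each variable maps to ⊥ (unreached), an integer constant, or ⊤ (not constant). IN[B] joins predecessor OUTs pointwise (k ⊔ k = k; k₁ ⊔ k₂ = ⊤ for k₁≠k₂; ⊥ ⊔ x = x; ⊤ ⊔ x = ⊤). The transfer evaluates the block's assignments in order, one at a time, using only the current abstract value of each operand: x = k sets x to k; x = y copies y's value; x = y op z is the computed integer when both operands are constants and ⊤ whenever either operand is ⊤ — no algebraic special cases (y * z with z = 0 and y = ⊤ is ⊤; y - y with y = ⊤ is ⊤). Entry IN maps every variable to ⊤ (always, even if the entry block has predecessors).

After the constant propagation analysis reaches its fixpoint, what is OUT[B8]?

Per-block solution:
  B0:  IN=(all ⊤)  OUT=(all ⊤)
  B1:  IN=(all ⊤)  OUT=(all ⊤)
  B2:  IN=(all ⊤)  OUT=(all ⊤)
  B3:  IN=(all ⊤)  OUT=(all ⊤)
  B4:  IN=(all ⊤)  OUT=(all ⊤)
  B5:  IN=(all ⊤)  OUT=(all ⊤)
  B6:  IN=(all ⊤)  OUT=(all ⊤)
  B7:  IN=(all ⊤)  OUT={e:1; rest ⊤}
  B8:  IN=(all ⊤)  OUT={a:0; rest ⊤}

Merge at B8: IN[B8] = OUT[B0] ⊔ OUT[B2] ⊔ OUT[B7] = {a: ⊤, b: ⊤, c: ⊤, d: ⊤, e: ⊤, f: ⊤}
Applying B8's transfer function to that IN value gives OUT[B8] (row B8 above).

Answer: {a: 0, b: ⊤, c: ⊤, d: ⊤, e: ⊤, f: ⊤}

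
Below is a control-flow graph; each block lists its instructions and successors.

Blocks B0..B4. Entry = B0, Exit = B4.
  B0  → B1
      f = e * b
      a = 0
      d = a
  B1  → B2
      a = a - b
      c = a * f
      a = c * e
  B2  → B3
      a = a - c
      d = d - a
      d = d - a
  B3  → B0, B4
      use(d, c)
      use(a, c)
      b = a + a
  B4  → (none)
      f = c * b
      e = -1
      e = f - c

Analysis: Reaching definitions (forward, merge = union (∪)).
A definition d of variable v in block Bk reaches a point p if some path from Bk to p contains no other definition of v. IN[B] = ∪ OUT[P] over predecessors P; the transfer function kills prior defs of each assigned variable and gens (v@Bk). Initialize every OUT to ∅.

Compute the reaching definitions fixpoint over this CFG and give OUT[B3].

Fixpoint table:
  B0:  IN={a@B2, b@B3, c@B1, d@B2, f@B0}  OUT={a@B0, b@B3, c@B1, d@B0, f@B0}
  B1:  IN={a@B0, b@B3, c@B1, d@B0, f@B0}  OUT={a@B1, b@B3, c@B1, d@B0, f@B0}
  B2:  IN={a@B1, b@B3, c@B1, d@B0, f@B0}  OUT={a@B2, b@B3, c@B1, d@B2, f@B0}
  B3:  IN={a@B2, b@B3, c@B1, d@B2, f@B0}  OUT={a@B2, b@B3, c@B1, d@B2, f@B0}
  B4:  IN={a@B2, b@B3, c@B1, d@B2, f@B0}  OUT={a@B2, b@B3, c@B1, d@B2, e@B4, f@B4}

Merge at B3: IN[B3] = OUT[B2] = {a@B2, b@B3, c@B1, d@B2, f@B0}
Applying B3's transfer function to that IN value gives OUT[B3] (row B3 above).

Answer: {a@B2, b@B3, c@B1, d@B2, f@B0}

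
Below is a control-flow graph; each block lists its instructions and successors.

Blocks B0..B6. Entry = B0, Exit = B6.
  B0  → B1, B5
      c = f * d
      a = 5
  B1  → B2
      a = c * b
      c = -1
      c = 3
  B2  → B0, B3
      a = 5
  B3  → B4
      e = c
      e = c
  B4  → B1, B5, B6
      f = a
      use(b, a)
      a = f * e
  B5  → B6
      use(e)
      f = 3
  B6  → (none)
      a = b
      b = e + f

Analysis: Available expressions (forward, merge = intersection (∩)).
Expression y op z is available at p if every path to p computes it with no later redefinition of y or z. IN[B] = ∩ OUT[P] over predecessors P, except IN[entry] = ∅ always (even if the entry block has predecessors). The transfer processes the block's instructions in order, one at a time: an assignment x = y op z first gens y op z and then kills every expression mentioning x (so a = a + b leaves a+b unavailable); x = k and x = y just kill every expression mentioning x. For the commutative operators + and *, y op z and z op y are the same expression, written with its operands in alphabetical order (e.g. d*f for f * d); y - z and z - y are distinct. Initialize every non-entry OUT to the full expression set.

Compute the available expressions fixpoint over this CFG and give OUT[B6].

Converged values:
  B0: | IN={} | OUT={d*f}
  B1: | IN={} | OUT={}
  B2: | IN={} | OUT={}
  B3: | IN={} | OUT={}
  B4: | IN={} | OUT={e*f}
  B5: | IN={} | OUT={}
  B6: | IN={} | OUT={e+f}

Merge at B6: IN[B6] = OUT[B4] ∩ OUT[B5] = {}
Applying B6's transfer function to that IN value gives OUT[B6] (row B6 above).

Answer: {e+f}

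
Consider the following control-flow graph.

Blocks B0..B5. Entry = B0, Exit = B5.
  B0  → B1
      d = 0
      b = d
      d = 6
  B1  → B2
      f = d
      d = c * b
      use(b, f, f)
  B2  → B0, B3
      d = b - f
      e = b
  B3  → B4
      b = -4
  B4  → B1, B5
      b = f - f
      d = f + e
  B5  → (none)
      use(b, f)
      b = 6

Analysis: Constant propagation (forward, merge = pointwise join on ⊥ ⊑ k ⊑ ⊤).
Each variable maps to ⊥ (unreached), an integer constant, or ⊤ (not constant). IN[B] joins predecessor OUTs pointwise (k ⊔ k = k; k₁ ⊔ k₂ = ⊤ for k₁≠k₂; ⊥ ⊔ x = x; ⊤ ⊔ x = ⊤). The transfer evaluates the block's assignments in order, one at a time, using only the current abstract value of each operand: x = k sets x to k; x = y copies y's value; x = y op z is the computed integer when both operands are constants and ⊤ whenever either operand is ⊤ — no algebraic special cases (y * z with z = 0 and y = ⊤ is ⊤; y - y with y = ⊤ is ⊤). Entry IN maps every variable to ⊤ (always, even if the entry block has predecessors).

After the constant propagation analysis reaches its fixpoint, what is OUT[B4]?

Answer: {a: ⊤, b: 0, c: ⊤, d: 6, e: 0, f: 6}

Trace:
Converged values:
  B0: | IN=(all ⊤) | OUT={b:0, d:6; rest ⊤}
  B1: | IN={b:0, d:6; rest ⊤} | OUT={b:0, f:6; rest ⊤}
  B2: | IN={b:0, f:6; rest ⊤} | OUT={b:0, d:-6, e:0, f:6; rest ⊤}
  B3: | IN={b:0, d:-6, e:0, f:6; rest ⊤} | OUT={b:-4, d:-6, e:0, f:6; rest ⊤}
  B4: | IN={b:-4, d:-6, e:0, f:6; rest ⊤} | OUT={b:0, d:6, e:0, f:6; rest ⊤}
  B5: | IN={b:0, d:6, e:0, f:6; rest ⊤} | OUT={b:6, d:6, e:0, f:6; rest ⊤}

Merge at B4: IN[B4] = OUT[B3] = {a: ⊤, b: -4, c: ⊤, d: -6, e: 0, f: 6}
Applying B4's transfer function to that IN value gives OUT[B4] (row B4 above).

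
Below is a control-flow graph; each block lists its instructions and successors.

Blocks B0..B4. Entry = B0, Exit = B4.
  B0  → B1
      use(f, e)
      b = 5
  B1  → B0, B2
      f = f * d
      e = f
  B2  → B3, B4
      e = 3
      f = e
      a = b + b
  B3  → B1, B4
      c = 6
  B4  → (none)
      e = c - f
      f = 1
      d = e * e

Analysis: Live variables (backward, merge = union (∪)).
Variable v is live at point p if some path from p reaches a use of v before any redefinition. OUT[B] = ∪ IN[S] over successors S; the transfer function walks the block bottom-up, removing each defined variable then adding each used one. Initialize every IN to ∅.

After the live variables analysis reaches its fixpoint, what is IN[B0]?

Fixpoint table:
  B0:   IN={c, d, e, f}   OUT={b, c, d, f}
  B1:   IN={b, c, d, f}   OUT={b, c, d, e, f}
  B2:   IN={b, c, d}   OUT={b, c, d, f}
  B3:   IN={b, d, f}   OUT={b, c, d, f}
  B4:   IN={c, f}   OUT={}

Merge at B0: OUT[B0] = IN[B1] = {b, c, d, f}
Applying B0's transfer function to that OUT value gives IN[B0] (row B0 above).

Answer: {c, d, e, f}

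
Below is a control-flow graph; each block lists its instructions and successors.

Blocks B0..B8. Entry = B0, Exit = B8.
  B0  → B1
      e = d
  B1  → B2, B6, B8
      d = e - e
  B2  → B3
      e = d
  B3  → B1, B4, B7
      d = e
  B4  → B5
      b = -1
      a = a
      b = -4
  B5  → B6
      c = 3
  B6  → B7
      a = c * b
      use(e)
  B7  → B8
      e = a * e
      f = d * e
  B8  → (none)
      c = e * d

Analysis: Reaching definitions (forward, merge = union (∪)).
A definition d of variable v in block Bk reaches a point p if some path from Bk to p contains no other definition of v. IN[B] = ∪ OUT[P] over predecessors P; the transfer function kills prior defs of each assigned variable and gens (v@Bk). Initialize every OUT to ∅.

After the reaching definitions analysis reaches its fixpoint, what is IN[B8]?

Answer: {a@B6, b@B4, c@B5, d@B1, d@B3, e@B0, e@B2, e@B7, f@B7}

Working:
Per-block solution:
  B0:  IN={}  OUT={e@B0}
  B1:  IN={d@B3, e@B0, e@B2}  OUT={d@B1, e@B0, e@B2}
  B2:  IN={d@B1, e@B0, e@B2}  OUT={d@B1, e@B2}
  B3:  IN={d@B1, e@B2}  OUT={d@B3, e@B2}
  B4:  IN={d@B3, e@B2}  OUT={a@B4, b@B4, d@B3, e@B2}
  B5:  IN={a@B4, b@B4, d@B3, e@B2}  OUT={a@B4, b@B4, c@B5, d@B3, e@B2}
  B6:  IN={a@B4, b@B4, c@B5, d@B1, d@B3, e@B0, e@B2}  OUT={a@B6, b@B4, c@B5, d@B1, d@B3, e@B0, e@B2}
  B7:  IN={a@B6, b@B4, c@B5, d@B1, d@B3, e@B0, e@B2}  OUT={a@B6, b@B4, c@B5, d@B1, d@B3, e@B7, f@B7}
  B8:  IN={a@B6, b@B4, c@B5, d@B1, d@B3, e@B0, e@B2, e@B7, f@B7}  OUT={a@B6, b@B4, c@B8, d@B1, d@B3, e@B0, e@B2, e@B7, f@B7}

Merge at B8: IN[B8] = OUT[B1] ⊔ OUT[B7] = {a@B6, b@B4, c@B5, d@B1, d@B3, e@B0, e@B2, e@B7, f@B7}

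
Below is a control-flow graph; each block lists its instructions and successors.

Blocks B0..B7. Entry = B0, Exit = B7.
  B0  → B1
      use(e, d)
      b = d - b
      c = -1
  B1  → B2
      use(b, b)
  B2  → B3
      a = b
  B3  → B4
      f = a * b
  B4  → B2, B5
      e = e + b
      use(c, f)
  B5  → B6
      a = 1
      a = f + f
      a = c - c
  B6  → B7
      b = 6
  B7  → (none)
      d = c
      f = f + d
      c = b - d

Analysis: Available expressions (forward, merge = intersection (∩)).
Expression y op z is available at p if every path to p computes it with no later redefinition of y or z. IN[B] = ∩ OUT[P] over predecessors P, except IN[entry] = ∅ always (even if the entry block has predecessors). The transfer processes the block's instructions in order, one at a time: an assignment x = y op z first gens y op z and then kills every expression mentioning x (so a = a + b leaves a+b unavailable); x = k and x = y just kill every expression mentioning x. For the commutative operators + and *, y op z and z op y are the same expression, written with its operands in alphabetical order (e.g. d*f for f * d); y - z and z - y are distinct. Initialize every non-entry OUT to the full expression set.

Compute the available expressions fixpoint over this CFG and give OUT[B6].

Fixpoint table:
  B0:  IN={}  OUT={}
  B1:  IN={}  OUT={}
  B2:  IN={}  OUT={}
  B3:  IN={}  OUT={a*b}
  B4:  IN={a*b}  OUT={a*b}
  B5:  IN={a*b}  OUT={c-c, f+f}
  B6:  IN={c-c, f+f}  OUT={c-c, f+f}
  B7:  IN={c-c, f+f}  OUT={b-d}

Merge at B6: IN[B6] = OUT[B5] = {c-c, f+f}
Applying B6's transfer function to that IN value gives OUT[B6] (row B6 above).

Answer: {c-c, f+f}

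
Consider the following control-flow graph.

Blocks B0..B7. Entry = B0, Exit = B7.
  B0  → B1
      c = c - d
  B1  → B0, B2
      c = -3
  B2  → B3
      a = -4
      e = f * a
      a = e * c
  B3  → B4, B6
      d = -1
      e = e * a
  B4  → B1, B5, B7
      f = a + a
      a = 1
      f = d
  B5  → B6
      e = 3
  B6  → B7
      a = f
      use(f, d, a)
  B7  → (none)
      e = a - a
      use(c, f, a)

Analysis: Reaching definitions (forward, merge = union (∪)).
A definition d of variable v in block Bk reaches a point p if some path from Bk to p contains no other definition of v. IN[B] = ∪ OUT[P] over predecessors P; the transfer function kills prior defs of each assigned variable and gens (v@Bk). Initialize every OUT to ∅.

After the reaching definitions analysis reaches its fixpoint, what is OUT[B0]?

Per-block solution:
  B0:   IN={a@B4, c@B1, d@B3, e@B3, f@B4}   OUT={a@B4, c@B0, d@B3, e@B3, f@B4}
  B1:   IN={a@B4, c@B0, c@B1, d@B3, e@B3, f@B4}   OUT={a@B4, c@B1, d@B3, e@B3, f@B4}
  B2:   IN={a@B4, c@B1, d@B3, e@B3, f@B4}   OUT={a@B2, c@B1, d@B3, e@B2, f@B4}
  B3:   IN={a@B2, c@B1, d@B3, e@B2, f@B4}   OUT={a@B2, c@B1, d@B3, e@B3, f@B4}
  B4:   IN={a@B2, c@B1, d@B3, e@B3, f@B4}   OUT={a@B4, c@B1, d@B3, e@B3, f@B4}
  B5:   IN={a@B4, c@B1, d@B3, e@B3, f@B4}   OUT={a@B4, c@B1, d@B3, e@B5, f@B4}
  B6:   IN={a@B2, a@B4, c@B1, d@B3, e@B3, e@B5, f@B4}   OUT={a@B6, c@B1, d@B3, e@B3, e@B5, f@B4}
  B7:   IN={a@B4, a@B6, c@B1, d@B3, e@B3, e@B5, f@B4}   OUT={a@B4, a@B6, c@B1, d@B3, e@B7, f@B4}

Merge at B0 (entry node, so the boundary value {} is joined with the incoming edge(s)): IN[B0] = {} ⊔ OUT[B1] = {a@B4, c@B1, d@B3, e@B3, f@B4}
Applying B0's transfer function to that IN value gives OUT[B0] (row B0 above).

Answer: {a@B4, c@B0, d@B3, e@B3, f@B4}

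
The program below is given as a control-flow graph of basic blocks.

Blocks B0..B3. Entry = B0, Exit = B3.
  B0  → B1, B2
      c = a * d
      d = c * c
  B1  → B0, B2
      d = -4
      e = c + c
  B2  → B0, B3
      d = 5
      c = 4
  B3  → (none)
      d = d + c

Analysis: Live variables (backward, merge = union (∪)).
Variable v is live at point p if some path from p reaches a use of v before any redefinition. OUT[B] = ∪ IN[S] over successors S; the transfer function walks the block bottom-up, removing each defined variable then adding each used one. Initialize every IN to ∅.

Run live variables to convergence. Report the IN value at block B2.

Answer: {a}

Derivation:
Per-block solution:
  B0:   IN={a, d}   OUT={a, c}
  B1:   IN={a, c}   OUT={a, d}
  B2:   IN={a}   OUT={a, c, d}
  B3:   IN={c, d}   OUT={}

Merge at B2: OUT[B2] = IN[B0] ⊔ IN[B3] = {a, c, d}
Applying B2's transfer function to that OUT value gives IN[B2] (row B2 above).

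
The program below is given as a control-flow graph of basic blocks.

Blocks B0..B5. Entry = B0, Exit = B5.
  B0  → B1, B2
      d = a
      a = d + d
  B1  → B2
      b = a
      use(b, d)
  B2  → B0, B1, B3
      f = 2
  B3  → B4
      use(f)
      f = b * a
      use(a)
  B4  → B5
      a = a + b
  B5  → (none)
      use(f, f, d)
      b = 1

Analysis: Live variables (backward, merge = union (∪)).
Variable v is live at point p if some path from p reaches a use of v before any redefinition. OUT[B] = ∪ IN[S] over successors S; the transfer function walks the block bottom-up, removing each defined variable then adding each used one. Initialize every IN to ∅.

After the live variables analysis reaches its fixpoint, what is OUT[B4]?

Answer: {d, f}

Trace:
Fixpoint table:
  B0:   IN={a, b}   OUT={a, b, d}
  B1:   IN={a, d}   OUT={a, b, d}
  B2:   IN={a, b, d}   OUT={a, b, d, f}
  B3:   IN={a, b, d, f}   OUT={a, b, d, f}
  B4:   IN={a, b, d, f}   OUT={d, f}
  B5:   IN={d, f}   OUT={}

Merge at B4: OUT[B4] = IN[B5] = {d, f}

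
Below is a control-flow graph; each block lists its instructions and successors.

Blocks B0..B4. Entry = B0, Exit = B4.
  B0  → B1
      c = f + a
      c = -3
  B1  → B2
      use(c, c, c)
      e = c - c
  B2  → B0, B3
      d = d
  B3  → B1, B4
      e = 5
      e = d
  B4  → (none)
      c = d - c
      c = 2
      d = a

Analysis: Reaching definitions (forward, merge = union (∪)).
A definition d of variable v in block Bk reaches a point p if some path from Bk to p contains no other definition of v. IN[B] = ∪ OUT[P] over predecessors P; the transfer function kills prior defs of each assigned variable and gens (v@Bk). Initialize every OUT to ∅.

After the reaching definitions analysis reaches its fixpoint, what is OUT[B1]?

Converged values:
  B0:   IN={c@B0, d@B2, e@B1}   OUT={c@B0, d@B2, e@B1}
  B1:   IN={c@B0, d@B2, e@B1, e@B3}   OUT={c@B0, d@B2, e@B1}
  B2:   IN={c@B0, d@B2, e@B1}   OUT={c@B0, d@B2, e@B1}
  B3:   IN={c@B0, d@B2, e@B1}   OUT={c@B0, d@B2, e@B3}
  B4:   IN={c@B0, d@B2, e@B3}   OUT={c@B4, d@B4, e@B3}

Merge at B1: IN[B1] = OUT[B0] ⊔ OUT[B3] = {c@B0, d@B2, e@B1, e@B3}
Applying B1's transfer function to that IN value gives OUT[B1] (row B1 above).

Answer: {c@B0, d@B2, e@B1}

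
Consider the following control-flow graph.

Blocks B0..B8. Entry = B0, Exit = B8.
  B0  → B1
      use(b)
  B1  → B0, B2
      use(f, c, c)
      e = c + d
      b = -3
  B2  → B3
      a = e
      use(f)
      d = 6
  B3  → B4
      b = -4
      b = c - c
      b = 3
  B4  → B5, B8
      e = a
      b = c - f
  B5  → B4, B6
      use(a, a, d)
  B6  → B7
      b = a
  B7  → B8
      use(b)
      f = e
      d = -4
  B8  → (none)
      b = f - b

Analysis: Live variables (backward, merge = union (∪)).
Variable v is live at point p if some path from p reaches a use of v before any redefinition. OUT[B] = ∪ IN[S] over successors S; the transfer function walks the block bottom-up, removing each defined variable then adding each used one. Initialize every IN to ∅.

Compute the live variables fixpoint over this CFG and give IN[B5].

Answer: {a, c, d, e, f}

Working:
Per-block solution:
  B0: | IN={b, c, d, f} | OUT={c, d, f}
  B1: | IN={c, d, f} | OUT={b, c, d, e, f}
  B2: | IN={c, e, f} | OUT={a, c, d, f}
  B3: | IN={a, c, d, f} | OUT={a, c, d, f}
  B4: | IN={a, c, d, f} | OUT={a, b, c, d, e, f}
  B5: | IN={a, c, d, e, f} | OUT={a, c, d, e, f}
  B6: | IN={a, e} | OUT={b, e}
  B7: | IN={b, e} | OUT={b, f}
  B8: | IN={b, f} | OUT={}

Merge at B5: OUT[B5] = IN[B4] ⊔ IN[B6] = {a, c, d, e, f}
Applying B5's transfer function to that OUT value gives IN[B5] (row B5 above).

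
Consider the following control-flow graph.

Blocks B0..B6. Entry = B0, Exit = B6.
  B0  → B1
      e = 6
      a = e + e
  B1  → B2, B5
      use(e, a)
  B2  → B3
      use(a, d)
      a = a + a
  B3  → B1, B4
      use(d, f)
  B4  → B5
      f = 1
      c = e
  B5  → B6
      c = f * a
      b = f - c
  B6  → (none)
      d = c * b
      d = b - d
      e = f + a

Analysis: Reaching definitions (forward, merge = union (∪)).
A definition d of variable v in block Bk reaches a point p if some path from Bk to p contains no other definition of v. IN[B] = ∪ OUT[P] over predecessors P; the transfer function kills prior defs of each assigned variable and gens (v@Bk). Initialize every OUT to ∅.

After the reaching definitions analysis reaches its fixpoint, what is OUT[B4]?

Per-block solution:
  B0:   IN={}   OUT={a@B0, e@B0}
  B1:   IN={a@B0, a@B2, e@B0}   OUT={a@B0, a@B2, e@B0}
  B2:   IN={a@B0, a@B2, e@B0}   OUT={a@B2, e@B0}
  B3:   IN={a@B2, e@B0}   OUT={a@B2, e@B0}
  B4:   IN={a@B2, e@B0}   OUT={a@B2, c@B4, e@B0, f@B4}
  B5:   IN={a@B0, a@B2, c@B4, e@B0, f@B4}   OUT={a@B0, a@B2, b@B5, c@B5, e@B0, f@B4}
  B6:   IN={a@B0, a@B2, b@B5, c@B5, e@B0, f@B4}   OUT={a@B0, a@B2, b@B5, c@B5, d@B6, e@B6, f@B4}

Merge at B4: IN[B4] = OUT[B3] = {a@B2, e@B0}
Applying B4's transfer function to that IN value gives OUT[B4] (row B4 above).

Answer: {a@B2, c@B4, e@B0, f@B4}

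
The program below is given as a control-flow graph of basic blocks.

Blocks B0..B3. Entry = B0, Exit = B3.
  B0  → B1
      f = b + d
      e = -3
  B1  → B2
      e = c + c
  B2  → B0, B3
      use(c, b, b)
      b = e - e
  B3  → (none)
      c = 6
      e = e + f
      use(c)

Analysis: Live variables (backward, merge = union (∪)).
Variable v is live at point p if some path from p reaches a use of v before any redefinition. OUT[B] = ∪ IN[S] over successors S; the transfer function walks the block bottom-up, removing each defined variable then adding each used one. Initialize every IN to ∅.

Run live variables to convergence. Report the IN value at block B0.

Per-block solution:
  B0:   IN={b, c, d}   OUT={b, c, d, f}
  B1:   IN={b, c, d, f}   OUT={b, c, d, e, f}
  B2:   IN={b, c, d, e, f}   OUT={b, c, d, e, f}
  B3:   IN={e, f}   OUT={}

Merge at B0: OUT[B0] = IN[B1] = {b, c, d, f}
Applying B0's transfer function to that OUT value gives IN[B0] (row B0 above).

Answer: {b, c, d}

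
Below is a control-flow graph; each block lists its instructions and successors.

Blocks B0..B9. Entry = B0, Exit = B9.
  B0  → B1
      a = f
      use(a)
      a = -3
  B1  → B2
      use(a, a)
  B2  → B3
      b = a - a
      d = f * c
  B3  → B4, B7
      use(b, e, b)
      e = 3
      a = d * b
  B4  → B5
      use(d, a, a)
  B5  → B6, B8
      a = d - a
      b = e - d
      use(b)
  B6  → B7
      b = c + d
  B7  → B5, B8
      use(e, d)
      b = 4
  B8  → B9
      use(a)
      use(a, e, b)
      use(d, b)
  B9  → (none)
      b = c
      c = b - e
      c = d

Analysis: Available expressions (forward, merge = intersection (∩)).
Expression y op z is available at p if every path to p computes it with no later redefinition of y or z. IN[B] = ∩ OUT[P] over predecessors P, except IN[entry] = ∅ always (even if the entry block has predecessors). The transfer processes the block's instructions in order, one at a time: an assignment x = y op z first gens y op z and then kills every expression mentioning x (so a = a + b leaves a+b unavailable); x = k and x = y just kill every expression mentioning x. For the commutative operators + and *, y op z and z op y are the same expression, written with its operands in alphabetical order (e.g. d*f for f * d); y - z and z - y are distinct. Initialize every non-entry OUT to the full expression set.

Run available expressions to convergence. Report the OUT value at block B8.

Fixpoint table:
  B0:  IN={}  OUT={}
  B1:  IN={}  OUT={}
  B2:  IN={}  OUT={a-a, c*f}
  B3:  IN={a-a, c*f}  OUT={b*d, c*f}
  B4:  IN={b*d, c*f}  OUT={b*d, c*f}
  B5:  IN={c*f}  OUT={c*f, e-d}
  B6:  IN={c*f, e-d}  OUT={c*f, c+d, e-d}
  B7:  IN={c*f}  OUT={c*f}
  B8:  IN={c*f}  OUT={c*f}
  B9:  IN={c*f}  OUT={b-e}

Merge at B8: IN[B8] = OUT[B5] ∩ OUT[B7] = {c*f}
Applying B8's transfer function to that IN value gives OUT[B8] (row B8 above).

Answer: {c*f}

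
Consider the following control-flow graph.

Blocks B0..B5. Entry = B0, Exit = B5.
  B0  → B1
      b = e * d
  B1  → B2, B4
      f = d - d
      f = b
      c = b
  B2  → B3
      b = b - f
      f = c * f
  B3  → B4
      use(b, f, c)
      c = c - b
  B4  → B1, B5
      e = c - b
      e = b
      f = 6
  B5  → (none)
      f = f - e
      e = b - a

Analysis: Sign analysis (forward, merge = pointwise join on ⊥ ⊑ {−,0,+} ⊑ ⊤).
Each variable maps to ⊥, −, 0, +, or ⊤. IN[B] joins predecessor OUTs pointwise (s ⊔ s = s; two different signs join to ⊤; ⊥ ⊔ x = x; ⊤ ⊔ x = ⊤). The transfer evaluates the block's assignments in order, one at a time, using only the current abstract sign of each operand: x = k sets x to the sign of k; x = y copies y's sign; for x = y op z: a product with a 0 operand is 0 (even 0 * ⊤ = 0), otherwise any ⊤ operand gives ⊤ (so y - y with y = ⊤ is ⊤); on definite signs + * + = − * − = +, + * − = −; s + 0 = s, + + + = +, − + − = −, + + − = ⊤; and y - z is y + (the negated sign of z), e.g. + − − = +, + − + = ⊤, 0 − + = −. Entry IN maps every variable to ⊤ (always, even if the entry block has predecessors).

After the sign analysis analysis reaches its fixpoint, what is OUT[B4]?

Answer: {a: ⊤, b: ⊤, c: ⊤, d: ⊤, e: ⊤, f: +}

Working:
Per-block solution:
  B0:  IN=(all ⊤)  OUT=(all ⊤)
  B1:  IN=(all ⊤)  OUT=(all ⊤)
  B2:  IN=(all ⊤)  OUT=(all ⊤)
  B3:  IN=(all ⊤)  OUT=(all ⊤)
  B4:  IN=(all ⊤)  OUT={f:+; rest ⊤}
  B5:  IN={f:+; rest ⊤}  OUT=(all ⊤)

Merge at B4: IN[B4] = OUT[B1] ⊔ OUT[B3] = {a: ⊤, b: ⊤, c: ⊤, d: ⊤, e: ⊤, f: ⊤}
Applying B4's transfer function to that IN value gives OUT[B4] (row B4 above).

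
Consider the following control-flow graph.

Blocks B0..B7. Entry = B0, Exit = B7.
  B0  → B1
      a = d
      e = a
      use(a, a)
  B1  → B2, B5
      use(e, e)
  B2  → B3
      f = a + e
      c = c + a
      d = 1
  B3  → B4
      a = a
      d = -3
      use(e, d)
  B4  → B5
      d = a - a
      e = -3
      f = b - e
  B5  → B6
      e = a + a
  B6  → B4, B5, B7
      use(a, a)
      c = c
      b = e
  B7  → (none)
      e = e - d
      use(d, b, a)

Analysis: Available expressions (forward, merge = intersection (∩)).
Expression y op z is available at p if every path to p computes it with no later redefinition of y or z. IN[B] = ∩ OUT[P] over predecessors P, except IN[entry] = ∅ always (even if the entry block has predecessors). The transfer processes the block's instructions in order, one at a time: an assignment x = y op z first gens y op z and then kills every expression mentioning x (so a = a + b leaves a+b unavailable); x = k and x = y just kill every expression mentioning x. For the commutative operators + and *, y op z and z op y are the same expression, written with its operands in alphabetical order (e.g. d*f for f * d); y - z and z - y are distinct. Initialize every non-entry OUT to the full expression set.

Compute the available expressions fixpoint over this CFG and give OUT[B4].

Answer: {a-a, b-e}

Working:
Converged values:
  B0:   IN={}   OUT={}
  B1:   IN={}   OUT={}
  B2:   IN={}   OUT={a+e}
  B3:   IN={a+e}   OUT={}
  B4:   IN={}   OUT={a-a, b-e}
  B5:   IN={}   OUT={a+a}
  B6:   IN={a+a}   OUT={a+a}
  B7:   IN={a+a}   OUT={a+a}

Merge at B4: IN[B4] = OUT[B3] ∩ OUT[B6] = {}
Applying B4's transfer function to that IN value gives OUT[B4] (row B4 above).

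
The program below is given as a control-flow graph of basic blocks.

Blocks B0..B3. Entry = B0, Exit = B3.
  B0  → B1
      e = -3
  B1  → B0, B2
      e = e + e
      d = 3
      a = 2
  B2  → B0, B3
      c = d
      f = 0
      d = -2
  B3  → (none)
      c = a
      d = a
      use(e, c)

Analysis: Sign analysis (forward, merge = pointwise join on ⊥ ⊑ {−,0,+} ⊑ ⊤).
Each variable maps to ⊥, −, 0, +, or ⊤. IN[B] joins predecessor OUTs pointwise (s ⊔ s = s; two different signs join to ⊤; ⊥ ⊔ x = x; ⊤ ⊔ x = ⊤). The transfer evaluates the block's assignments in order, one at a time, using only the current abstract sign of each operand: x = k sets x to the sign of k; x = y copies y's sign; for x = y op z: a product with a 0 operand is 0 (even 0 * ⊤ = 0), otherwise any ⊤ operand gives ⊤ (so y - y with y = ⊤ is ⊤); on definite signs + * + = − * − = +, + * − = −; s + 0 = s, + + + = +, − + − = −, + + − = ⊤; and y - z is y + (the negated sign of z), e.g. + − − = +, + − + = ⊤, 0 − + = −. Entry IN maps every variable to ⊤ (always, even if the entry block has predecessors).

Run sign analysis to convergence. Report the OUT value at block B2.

Answer: {a: +, b: ⊤, c: +, d: -, e: -, f: 0}

Trace:
Converged values:
  B0: | IN=(all ⊤) | OUT={e:-; rest ⊤}
  B1: | IN={e:-; rest ⊤} | OUT={a:+, d:+, e:-; rest ⊤}
  B2: | IN={a:+, d:+, e:-; rest ⊤} | OUT={a:+, c:+, d:-, e:-, f:0; rest ⊤}
  B3: | IN={a:+, c:+, d:-, e:-, f:0; rest ⊤} | OUT={a:+, c:+, d:+, e:-, f:0; rest ⊤}

Merge at B2: IN[B2] = OUT[B1] = {a: +, b: ⊤, c: ⊤, d: +, e: -, f: ⊤}
Applying B2's transfer function to that IN value gives OUT[B2] (row B2 above).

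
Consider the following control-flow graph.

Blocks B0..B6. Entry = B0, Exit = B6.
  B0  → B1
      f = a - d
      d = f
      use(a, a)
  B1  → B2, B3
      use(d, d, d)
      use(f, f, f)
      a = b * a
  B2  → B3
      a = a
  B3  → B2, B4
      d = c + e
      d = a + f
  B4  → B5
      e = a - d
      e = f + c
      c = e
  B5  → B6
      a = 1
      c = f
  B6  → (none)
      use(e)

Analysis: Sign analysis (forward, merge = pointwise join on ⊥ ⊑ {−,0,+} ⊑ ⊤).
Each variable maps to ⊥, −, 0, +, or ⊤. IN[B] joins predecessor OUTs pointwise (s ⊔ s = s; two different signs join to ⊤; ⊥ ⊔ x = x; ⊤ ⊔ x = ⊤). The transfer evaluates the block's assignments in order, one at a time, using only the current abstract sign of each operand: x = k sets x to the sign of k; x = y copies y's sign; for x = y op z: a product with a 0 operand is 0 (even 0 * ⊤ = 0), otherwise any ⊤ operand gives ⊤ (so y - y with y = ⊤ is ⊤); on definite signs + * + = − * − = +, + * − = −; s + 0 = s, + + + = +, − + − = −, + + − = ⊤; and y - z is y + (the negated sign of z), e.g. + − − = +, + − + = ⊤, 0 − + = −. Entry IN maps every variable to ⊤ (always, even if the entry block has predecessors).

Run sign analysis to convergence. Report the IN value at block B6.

Converged values:
  B0:  IN=(all ⊤)  OUT=(all ⊤)
  B1:  IN=(all ⊤)  OUT=(all ⊤)
  B2:  IN=(all ⊤)  OUT=(all ⊤)
  B3:  IN=(all ⊤)  OUT=(all ⊤)
  B4:  IN=(all ⊤)  OUT=(all ⊤)
  B5:  IN=(all ⊤)  OUT={a:+; rest ⊤}
  B6:  IN={a:+; rest ⊤}  OUT={a:+; rest ⊤}

Merge at B6: IN[B6] = OUT[B5] = {a: +, b: ⊤, c: ⊤, d: ⊤, e: ⊤, f: ⊤}

Answer: {a: +, b: ⊤, c: ⊤, d: ⊤, e: ⊤, f: ⊤}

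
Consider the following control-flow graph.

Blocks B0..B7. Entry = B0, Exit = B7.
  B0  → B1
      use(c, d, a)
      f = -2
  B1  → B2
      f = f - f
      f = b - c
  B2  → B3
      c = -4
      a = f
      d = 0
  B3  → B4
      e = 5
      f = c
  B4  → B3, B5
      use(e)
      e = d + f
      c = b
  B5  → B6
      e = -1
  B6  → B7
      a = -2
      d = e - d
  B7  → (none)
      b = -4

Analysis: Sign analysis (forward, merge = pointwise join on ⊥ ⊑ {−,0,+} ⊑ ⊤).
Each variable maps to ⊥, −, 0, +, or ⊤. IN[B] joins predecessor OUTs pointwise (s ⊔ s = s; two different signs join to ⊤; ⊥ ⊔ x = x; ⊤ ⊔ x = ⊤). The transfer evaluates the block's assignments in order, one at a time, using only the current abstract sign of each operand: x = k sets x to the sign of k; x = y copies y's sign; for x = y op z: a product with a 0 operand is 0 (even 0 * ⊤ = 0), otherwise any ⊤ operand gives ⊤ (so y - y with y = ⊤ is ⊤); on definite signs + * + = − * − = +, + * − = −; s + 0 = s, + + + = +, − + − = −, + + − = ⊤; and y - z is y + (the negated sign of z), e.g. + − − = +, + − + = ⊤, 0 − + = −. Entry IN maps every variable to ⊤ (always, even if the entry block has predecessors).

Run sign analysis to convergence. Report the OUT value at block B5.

Converged values:
  B0:   IN=(all ⊤)   OUT={f:-; rest ⊤}
  B1:   IN={f:-; rest ⊤}   OUT=(all ⊤)
  B2:   IN=(all ⊤)   OUT={c:-, d:0; rest ⊤}
  B3:   IN={d:0; rest ⊤}   OUT={d:0, e:+; rest ⊤}
  B4:   IN={d:0, e:+; rest ⊤}   OUT={d:0; rest ⊤}
  B5:   IN={d:0; rest ⊤}   OUT={d:0, e:-; rest ⊤}
  B6:   IN={d:0, e:-; rest ⊤}   OUT={a:-, d:-, e:-; rest ⊤}
  B7:   IN={a:-, d:-, e:-; rest ⊤}   OUT={a:-, b:-, d:-, e:-; rest ⊤}

Merge at B5: IN[B5] = OUT[B4] = {a: ⊤, b: ⊤, c: ⊤, d: 0, e: ⊤, f: ⊤}
Applying B5's transfer function to that IN value gives OUT[B5] (row B5 above).

Answer: {a: ⊤, b: ⊤, c: ⊤, d: 0, e: -, f: ⊤}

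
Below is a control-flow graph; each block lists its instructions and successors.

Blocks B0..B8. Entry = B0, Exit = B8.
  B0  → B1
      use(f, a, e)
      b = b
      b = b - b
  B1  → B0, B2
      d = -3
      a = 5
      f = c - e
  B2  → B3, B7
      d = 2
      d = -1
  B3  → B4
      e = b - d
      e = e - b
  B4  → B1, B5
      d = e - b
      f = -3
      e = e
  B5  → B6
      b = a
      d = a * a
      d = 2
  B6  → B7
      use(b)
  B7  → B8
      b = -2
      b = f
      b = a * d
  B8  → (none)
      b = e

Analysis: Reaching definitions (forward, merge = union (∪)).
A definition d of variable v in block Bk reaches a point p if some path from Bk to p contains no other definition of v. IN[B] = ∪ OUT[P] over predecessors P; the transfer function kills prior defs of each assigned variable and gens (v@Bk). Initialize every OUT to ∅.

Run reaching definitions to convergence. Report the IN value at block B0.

Answer: {a@B1, b@B0, d@B1, e@B4, f@B1}

Working:
Fixpoint table:
  B0:   IN={a@B1, b@B0, d@B1, e@B4, f@B1}   OUT={a@B1, b@B0, d@B1, e@B4, f@B1}
  B1:   IN={a@B1, b@B0, d@B1, d@B4, e@B4, f@B1, f@B4}   OUT={a@B1, b@B0, d@B1, e@B4, f@B1}
  B2:   IN={a@B1, b@B0, d@B1, e@B4, f@B1}   OUT={a@B1, b@B0, d@B2, e@B4, f@B1}
  B3:   IN={a@B1, b@B0, d@B2, e@B4, f@B1}   OUT={a@B1, b@B0, d@B2, e@B3, f@B1}
  B4:   IN={a@B1, b@B0, d@B2, e@B3, f@B1}   OUT={a@B1, b@B0, d@B4, e@B4, f@B4}
  B5:   IN={a@B1, b@B0, d@B4, e@B4, f@B4}   OUT={a@B1, b@B5, d@B5, e@B4, f@B4}
  B6:   IN={a@B1, b@B5, d@B5, e@B4, f@B4}   OUT={a@B1, b@B5, d@B5, e@B4, f@B4}
  B7:   IN={a@B1, b@B0, b@B5, d@B2, d@B5, e@B4, f@B1, f@B4}   OUT={a@B1, b@B7, d@B2, d@B5, e@B4, f@B1, f@B4}
  B8:   IN={a@B1, b@B7, d@B2, d@B5, e@B4, f@B1, f@B4}   OUT={a@B1, b@B8, d@B2, d@B5, e@B4, f@B1, f@B4}

Merge at B0 (entry node, so the boundary value {} is joined with the incoming edge(s)): IN[B0] = {} ⊔ OUT[B1] = {a@B1, b@B0, d@B1, e@B4, f@B1}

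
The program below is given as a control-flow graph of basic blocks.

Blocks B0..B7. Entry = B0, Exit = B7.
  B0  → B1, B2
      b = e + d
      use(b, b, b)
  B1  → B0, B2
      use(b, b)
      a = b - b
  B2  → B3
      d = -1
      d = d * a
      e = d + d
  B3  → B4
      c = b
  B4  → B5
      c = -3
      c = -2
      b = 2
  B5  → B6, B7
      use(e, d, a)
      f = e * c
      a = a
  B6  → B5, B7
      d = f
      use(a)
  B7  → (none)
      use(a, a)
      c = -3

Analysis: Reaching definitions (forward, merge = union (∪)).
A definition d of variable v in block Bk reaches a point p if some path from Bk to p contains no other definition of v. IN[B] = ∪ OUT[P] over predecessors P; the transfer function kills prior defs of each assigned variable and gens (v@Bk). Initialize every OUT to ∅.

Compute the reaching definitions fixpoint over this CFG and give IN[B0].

Answer: {a@B1, b@B0}

Trace:
Fixpoint table:
  B0:  IN={a@B1, b@B0}  OUT={a@B1, b@B0}
  B1:  IN={a@B1, b@B0}  OUT={a@B1, b@B0}
  B2:  IN={a@B1, b@B0}  OUT={a@B1, b@B0, d@B2, e@B2}
  B3:  IN={a@B1, b@B0, d@B2, e@B2}  OUT={a@B1, b@B0, c@B3, d@B2, e@B2}
  B4:  IN={a@B1, b@B0, c@B3, d@B2, e@B2}  OUT={a@B1, b@B4, c@B4, d@B2, e@B2}
  B5:  IN={a@B1, a@B5, b@B4, c@B4, d@B2, d@B6, e@B2, f@B5}  OUT={a@B5, b@B4, c@B4, d@B2, d@B6, e@B2, f@B5}
  B6:  IN={a@B5, b@B4, c@B4, d@B2, d@B6, e@B2, f@B5}  OUT={a@B5, b@B4, c@B4, d@B6, e@B2, f@B5}
  B7:  IN={a@B5, b@B4, c@B4, d@B2, d@B6, e@B2, f@B5}  OUT={a@B5, b@B4, c@B7, d@B2, d@B6, e@B2, f@B5}

Merge at B0 (entry node, so the boundary value {} is joined with the incoming edge(s)): IN[B0] = {} ⊔ OUT[B1] = {a@B1, b@B0}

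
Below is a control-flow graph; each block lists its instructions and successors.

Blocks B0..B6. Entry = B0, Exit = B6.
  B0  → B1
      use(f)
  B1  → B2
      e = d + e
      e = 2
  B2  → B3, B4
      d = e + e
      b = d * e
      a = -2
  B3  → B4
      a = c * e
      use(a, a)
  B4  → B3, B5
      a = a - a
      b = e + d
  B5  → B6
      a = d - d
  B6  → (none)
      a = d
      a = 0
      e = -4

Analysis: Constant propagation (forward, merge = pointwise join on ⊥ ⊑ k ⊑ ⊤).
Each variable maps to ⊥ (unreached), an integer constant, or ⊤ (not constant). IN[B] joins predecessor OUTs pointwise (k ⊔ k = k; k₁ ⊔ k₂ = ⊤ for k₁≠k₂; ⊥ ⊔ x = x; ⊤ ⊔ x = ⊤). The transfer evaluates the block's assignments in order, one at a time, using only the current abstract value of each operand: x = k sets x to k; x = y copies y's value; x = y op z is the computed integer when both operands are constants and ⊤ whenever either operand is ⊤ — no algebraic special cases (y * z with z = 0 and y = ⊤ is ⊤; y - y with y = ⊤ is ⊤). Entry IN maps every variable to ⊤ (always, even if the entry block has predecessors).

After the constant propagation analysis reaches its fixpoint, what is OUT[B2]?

Answer: {a: -2, b: 8, c: ⊤, d: 4, e: 2, f: ⊤}

Derivation:
Per-block solution:
  B0:   IN=(all ⊤)   OUT=(all ⊤)
  B1:   IN=(all ⊤)   OUT={e:2; rest ⊤}
  B2:   IN={e:2; rest ⊤}   OUT={a:-2, b:8, d:4, e:2; rest ⊤}
  B3:   IN={d:4, e:2; rest ⊤}   OUT={d:4, e:2; rest ⊤}
  B4:   IN={d:4, e:2; rest ⊤}   OUT={b:6, d:4, e:2; rest ⊤}
  B5:   IN={b:6, d:4, e:2; rest ⊤}   OUT={a:0, b:6, d:4, e:2; rest ⊤}
  B6:   IN={a:0, b:6, d:4, e:2; rest ⊤}   OUT={a:0, b:6, d:4, e:-4; rest ⊤}

Merge at B2: IN[B2] = OUT[B1] = {a: ⊤, b: ⊤, c: ⊤, d: ⊤, e: 2, f: ⊤}
Applying B2's transfer function to that IN value gives OUT[B2] (row B2 above).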